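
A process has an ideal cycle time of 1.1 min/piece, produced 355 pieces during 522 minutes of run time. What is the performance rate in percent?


Formula: Performance = (Ideal CT * Total Count) / Run Time * 100
Ideal output time = 1.1 * 355 = 390.5 min
Performance = 390.5 / 522 * 100 = 74.8%

74.8%


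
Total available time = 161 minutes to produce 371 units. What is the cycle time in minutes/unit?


Formula: CT = Available Time / Number of Units
CT = 161 min / 371 units
CT = 0.43 min/unit

0.43 min/unit


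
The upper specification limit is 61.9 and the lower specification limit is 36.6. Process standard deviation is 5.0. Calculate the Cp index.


Cp = (61.9 - 36.6) / (6 * 5.0)

0.84


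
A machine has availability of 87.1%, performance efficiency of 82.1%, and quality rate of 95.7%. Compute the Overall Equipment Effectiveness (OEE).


Formula: OEE = Availability * Performance * Quality / 10000
A * P = 87.1% * 82.1% / 100 = 71.51%
OEE = 71.51% * 95.7% / 100 = 68.4%

68.4%


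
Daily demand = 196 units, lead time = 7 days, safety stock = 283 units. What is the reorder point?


Formula: ROP = (Daily Demand * Lead Time) + Safety Stock
Demand during lead time = 196 * 7 = 1372 units
ROP = 1372 + 283 = 1655 units

1655 units


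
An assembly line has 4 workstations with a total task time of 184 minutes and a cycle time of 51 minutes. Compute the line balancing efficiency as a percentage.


Formula: Efficiency = Sum of Task Times / (N_stations * CT) * 100
Total station capacity = 4 stations * 51 min = 204 min
Efficiency = 184 / 204 * 100 = 90.2%

90.2%


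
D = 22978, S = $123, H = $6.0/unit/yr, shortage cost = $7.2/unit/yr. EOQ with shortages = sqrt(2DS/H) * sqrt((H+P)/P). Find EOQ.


Formula: EOQ* = sqrt(2DS/H) * sqrt((H+P)/P)
Base EOQ = sqrt(2*22978*123/6.0) = 970.62 units
Correction = sqrt((6.0+7.2)/7.2) = 1.35401
EOQ* = 970.62 * 1.35401 = 1314.2 units

1314.2 units


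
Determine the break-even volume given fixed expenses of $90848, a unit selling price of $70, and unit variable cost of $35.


Formula: BEQ = Fixed Costs / (Price - Variable Cost)
Contribution margin = $70 - $35 = $35/unit
BEQ = ceil($90848 / $35/unit) = ceil(2595.66) = 2596 units

2596 units


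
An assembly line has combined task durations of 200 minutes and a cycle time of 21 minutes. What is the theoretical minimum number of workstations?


Formula: N_min = ceil(Sum of Task Times / Cycle Time)
N_min = ceil(200 min / 21 min) = ceil(9.5238)
N_min = 10 stations

10


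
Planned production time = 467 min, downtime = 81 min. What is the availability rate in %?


Formula: Availability = (Planned Time - Downtime) / Planned Time * 100
Uptime = 467 - 81 = 386 min
Availability = 386 / 467 * 100 = 82.7%

82.7%


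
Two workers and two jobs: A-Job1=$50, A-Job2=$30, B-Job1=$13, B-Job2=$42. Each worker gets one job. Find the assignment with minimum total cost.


Option 1: A->1 + B->2 = $50 + $42 = $92
Option 2: A->2 + B->1 = $30 + $13 = $43
Min cost = min($92, $43) = $43

$43


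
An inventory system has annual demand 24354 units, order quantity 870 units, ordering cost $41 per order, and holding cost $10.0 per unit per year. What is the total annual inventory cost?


TC = 24354/870 * 41 + 870/2 * 10.0

$5497.72


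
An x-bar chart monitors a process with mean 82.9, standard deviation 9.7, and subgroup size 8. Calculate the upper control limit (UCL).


UCL = 82.9 + 3 * 9.7 / sqrt(8)

93.19


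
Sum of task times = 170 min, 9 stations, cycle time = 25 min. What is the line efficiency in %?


Formula: Efficiency = Sum of Task Times / (N_stations * CT) * 100
Total station capacity = 9 stations * 25 min = 225 min
Efficiency = 170 / 225 * 100 = 75.6%

75.6%


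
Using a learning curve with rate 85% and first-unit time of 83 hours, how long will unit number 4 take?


Formula: T_n = T_1 * (learning_rate)^(log2(n)) where learning_rate = rate/100
Doublings = log2(4) = 2
T_n = 83 * 0.85^2
T_n = 83 * 0.7225 = 60.0 hours

60.0 hours


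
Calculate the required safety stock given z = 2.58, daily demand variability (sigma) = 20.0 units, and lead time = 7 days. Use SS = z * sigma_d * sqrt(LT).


Formula: SS = z * sigma_d * sqrt(LT)
sqrt(LT) = sqrt(7) = 2.6458
SS = 2.58 * 20.0 * 2.6458
SS = 136.5 units

136.5 units


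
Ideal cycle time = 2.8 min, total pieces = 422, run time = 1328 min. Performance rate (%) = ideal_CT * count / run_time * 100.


Formula: Performance = (Ideal CT * Total Count) / Run Time * 100
Ideal output time = 2.8 * 422 = 1181.6 min
Performance = 1181.6 / 1328 * 100 = 89.0%

89.0%


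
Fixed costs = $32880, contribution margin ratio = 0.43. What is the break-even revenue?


Formula: BER = Fixed Costs / Contribution Margin Ratio
BER = $32880 / 0.43
BER = $76465.12 (to the nearest cent)

$76465.12


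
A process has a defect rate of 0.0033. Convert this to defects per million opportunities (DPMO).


DPMO = defect_rate * 1000000 = 0.0033 * 1000000

3300


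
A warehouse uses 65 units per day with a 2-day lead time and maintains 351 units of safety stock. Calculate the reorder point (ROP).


Formula: ROP = (Daily Demand * Lead Time) + Safety Stock
Demand during lead time = 65 * 2 = 130 units
ROP = 130 + 351 = 481 units

481 units


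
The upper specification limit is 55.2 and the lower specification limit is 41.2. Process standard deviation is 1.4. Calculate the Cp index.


Cp = (55.2 - 41.2) / (6 * 1.4)

1.67


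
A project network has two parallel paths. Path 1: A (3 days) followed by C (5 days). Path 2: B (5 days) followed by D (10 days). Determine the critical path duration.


Path 1 = 3 + 5 = 8 days
Path 2 = 5 + 10 = 15 days
Duration = max(8, 15) = 15 days

15 days


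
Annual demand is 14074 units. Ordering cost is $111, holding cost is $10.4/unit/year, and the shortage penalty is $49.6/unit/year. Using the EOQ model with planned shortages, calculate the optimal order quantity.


Formula: EOQ* = sqrt(2DS/H) * sqrt((H+P)/P)
Base EOQ = sqrt(2*14074*111/10.4) = 548.11 units
Correction = sqrt((10.4+49.6)/49.6) = 1.09985
EOQ* = 548.11 * 1.09985 = 602.8 units

602.8 units


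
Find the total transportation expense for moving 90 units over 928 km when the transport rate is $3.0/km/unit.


TC = dist * cost * units = 928 * 3.0 * 90 = $250560.00

$250560.00


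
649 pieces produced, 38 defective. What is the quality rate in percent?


Formula: Quality Rate = Good Pieces / Total Pieces * 100
Good pieces = 649 - 38 = 611
QR = 611 / 649 * 100 = 94.1%

94.1%


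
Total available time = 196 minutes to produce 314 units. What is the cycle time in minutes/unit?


Formula: CT = Available Time / Number of Units
CT = 196 min / 314 units
CT = 0.62 min/unit

0.62 min/unit


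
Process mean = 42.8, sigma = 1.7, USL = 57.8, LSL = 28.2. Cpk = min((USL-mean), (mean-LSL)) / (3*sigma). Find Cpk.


Cpu = (57.8 - 42.8) / (3 * 1.7) = 2.94
Cpl = (42.8 - 28.2) / (3 * 1.7) = 2.86
Cpk = min(2.94, 2.86) = 2.86

2.86


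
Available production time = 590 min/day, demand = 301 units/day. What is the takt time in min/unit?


Formula: Takt Time = Available Production Time / Customer Demand
Takt = 590 min/day / 301 units/day
Takt = 1.96 min/unit

1.96 min/unit


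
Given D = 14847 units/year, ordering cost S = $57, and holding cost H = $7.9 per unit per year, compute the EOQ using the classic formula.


Formula: EOQ = sqrt(2 * D * S / H)
Numerator: 2 * 14847 * 57 = 1692558
2DS/H = 1692558 / 7.9 = 214247.8
EOQ = sqrt(214247.8) = 462.9 units

462.9 units


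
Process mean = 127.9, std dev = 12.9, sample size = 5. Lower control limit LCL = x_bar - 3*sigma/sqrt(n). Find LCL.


LCL = 127.9 - 3 * 12.9 / sqrt(5)

110.59


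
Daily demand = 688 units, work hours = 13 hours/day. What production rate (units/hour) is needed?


Formula: Production Rate = Daily Demand / Available Hours
Rate = 688 units/day / 13 hours/day
Rate = 52.9 units/hour

52.9 units/hour


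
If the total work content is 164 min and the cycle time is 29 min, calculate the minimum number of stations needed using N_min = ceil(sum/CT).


Formula: N_min = ceil(Sum of Task Times / Cycle Time)
N_min = ceil(164 min / 29 min) = ceil(5.6552)
N_min = 6 stations

6


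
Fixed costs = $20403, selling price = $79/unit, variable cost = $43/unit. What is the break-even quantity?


Formula: BEQ = Fixed Costs / (Price - Variable Cost)
Contribution margin = $79 - $43 = $36/unit
BEQ = ceil($20403 / $36/unit) = ceil(566.75) = 567 units

567 units


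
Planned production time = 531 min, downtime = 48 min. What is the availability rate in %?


Formula: Availability = (Planned Time - Downtime) / Planned Time * 100
Uptime = 531 - 48 = 483 min
Availability = 483 / 531 * 100 = 91.0%

91.0%


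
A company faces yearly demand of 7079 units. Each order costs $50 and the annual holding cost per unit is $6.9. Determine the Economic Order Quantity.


Formula: EOQ = sqrt(2 * D * S / H)
Numerator: 2 * 7079 * 50 = 707900
2DS/H = 707900 / 6.9 = 102594.2
EOQ = sqrt(102594.2) = 320.3 units

320.3 units


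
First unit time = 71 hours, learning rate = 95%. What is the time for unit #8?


Formula: T_n = T_1 * (learning_rate)^(log2(n)) where learning_rate = rate/100
Doublings = log2(8) = 3
T_n = 71 * 0.95^3
T_n = 71 * 0.8574 = 60.9 hours

60.9 hours


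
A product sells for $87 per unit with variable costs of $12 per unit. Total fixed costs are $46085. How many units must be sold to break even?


Formula: BEQ = Fixed Costs / (Price - Variable Cost)
Contribution margin = $87 - $12 = $75/unit
BEQ = ceil($46085 / $75/unit) = ceil(614.47) = 615 units

615 units


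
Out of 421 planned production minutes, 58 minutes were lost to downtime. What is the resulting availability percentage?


Formula: Availability = (Planned Time - Downtime) / Planned Time * 100
Uptime = 421 - 58 = 363 min
Availability = 363 / 421 * 100 = 86.2%

86.2%


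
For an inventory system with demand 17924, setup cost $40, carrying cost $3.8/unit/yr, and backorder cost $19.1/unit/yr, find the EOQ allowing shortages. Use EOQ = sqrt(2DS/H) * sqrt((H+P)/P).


Formula: EOQ* = sqrt(2DS/H) * sqrt((H+P)/P)
Base EOQ = sqrt(2*17924*40/3.8) = 614.29 units
Correction = sqrt((3.8+19.1)/19.1) = 1.09497
EOQ* = 614.29 * 1.09497 = 672.6 units

672.6 units


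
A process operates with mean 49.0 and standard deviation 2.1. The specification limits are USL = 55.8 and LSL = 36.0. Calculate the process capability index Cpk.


Cpu = (55.8 - 49.0) / (3 * 2.1) = 1.08
Cpl = (49.0 - 36.0) / (3 * 2.1) = 2.06
Cpk = min(1.08, 2.06) = 1.08

1.08


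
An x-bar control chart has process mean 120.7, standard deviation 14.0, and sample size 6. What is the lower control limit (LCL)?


LCL = 120.7 - 3 * 14.0 / sqrt(6)

103.55


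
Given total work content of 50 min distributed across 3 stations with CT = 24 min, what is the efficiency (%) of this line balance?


Formula: Efficiency = Sum of Task Times / (N_stations * CT) * 100
Total station capacity = 3 stations * 24 min = 72 min
Efficiency = 50 / 72 * 100 = 69.4%

69.4%


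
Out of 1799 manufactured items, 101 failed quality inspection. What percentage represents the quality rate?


Formula: Quality Rate = Good Pieces / Total Pieces * 100
Good pieces = 1799 - 101 = 1698
QR = 1698 / 1799 * 100 = 94.4%

94.4%


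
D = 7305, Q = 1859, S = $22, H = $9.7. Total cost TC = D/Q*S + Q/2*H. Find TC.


TC = 7305/1859 * 22 + 1859/2 * 9.7

$9102.60


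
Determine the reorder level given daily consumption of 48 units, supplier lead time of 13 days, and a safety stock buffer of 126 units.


Formula: ROP = (Daily Demand * Lead Time) + Safety Stock
Demand during lead time = 48 * 13 = 624 units
ROP = 624 + 126 = 750 units

750 units


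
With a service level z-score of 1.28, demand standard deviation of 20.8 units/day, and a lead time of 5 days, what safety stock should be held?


Formula: SS = z * sigma_d * sqrt(LT)
sqrt(LT) = sqrt(5) = 2.2361
SS = 1.28 * 20.8 * 2.2361
SS = 59.5 units

59.5 units


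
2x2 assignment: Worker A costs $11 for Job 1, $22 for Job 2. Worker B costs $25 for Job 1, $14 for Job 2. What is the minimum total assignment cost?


Option 1: A->1 + B->2 = $11 + $14 = $25
Option 2: A->2 + B->1 = $22 + $25 = $47
Min cost = min($25, $47) = $25

$25


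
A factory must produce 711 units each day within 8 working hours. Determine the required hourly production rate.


Formula: Production Rate = Daily Demand / Available Hours
Rate = 711 units/day / 8 hours/day
Rate = 88.9 units/hour

88.9 units/hour


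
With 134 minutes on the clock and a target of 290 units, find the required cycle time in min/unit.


Formula: CT = Available Time / Number of Units
CT = 134 min / 290 units
CT = 0.46 min/unit

0.46 min/unit


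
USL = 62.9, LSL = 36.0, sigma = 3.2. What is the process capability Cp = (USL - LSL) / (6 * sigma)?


Cp = (62.9 - 36.0) / (6 * 3.2)

1.4


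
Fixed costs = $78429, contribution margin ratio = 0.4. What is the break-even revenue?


Formula: BER = Fixed Costs / Contribution Margin Ratio
BER = $78429 / 0.4
BER = $196072.50 (to the nearest cent)

$196072.50


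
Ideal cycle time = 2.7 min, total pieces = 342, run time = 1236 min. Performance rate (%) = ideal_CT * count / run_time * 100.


Formula: Performance = (Ideal CT * Total Count) / Run Time * 100
Ideal output time = 2.7 * 342 = 923.4 min
Performance = 923.4 / 1236 * 100 = 74.7%

74.7%


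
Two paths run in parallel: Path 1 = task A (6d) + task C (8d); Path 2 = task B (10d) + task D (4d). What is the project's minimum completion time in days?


Path 1 = 6 + 8 = 14 days
Path 2 = 10 + 4 = 14 days
Duration = max(14, 14) = 14 days

14 days


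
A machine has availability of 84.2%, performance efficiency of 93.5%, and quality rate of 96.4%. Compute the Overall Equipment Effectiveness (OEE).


Formula: OEE = Availability * Performance * Quality / 10000
A * P = 84.2% * 93.5% / 100 = 78.73%
OEE = 78.73% * 96.4% / 100 = 75.9%

75.9%


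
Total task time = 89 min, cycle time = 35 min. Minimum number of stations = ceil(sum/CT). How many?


Formula: N_min = ceil(Sum of Task Times / Cycle Time)
N_min = ceil(89 min / 35 min) = ceil(2.5429)
N_min = 3 stations

3


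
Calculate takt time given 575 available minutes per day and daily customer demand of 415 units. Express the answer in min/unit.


Formula: Takt Time = Available Production Time / Customer Demand
Takt = 575 min/day / 415 units/day
Takt = 1.39 min/unit

1.39 min/unit


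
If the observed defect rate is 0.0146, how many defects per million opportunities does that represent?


DPMO = defect_rate * 1000000 = 0.0146 * 1000000

14600


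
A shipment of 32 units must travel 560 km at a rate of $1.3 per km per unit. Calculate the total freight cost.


TC = dist * cost * units = 560 * 1.3 * 32 = $23296.00

$23296.00


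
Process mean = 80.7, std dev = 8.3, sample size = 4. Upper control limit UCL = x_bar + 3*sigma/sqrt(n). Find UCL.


UCL = 80.7 + 3 * 8.3 / sqrt(4)

93.15


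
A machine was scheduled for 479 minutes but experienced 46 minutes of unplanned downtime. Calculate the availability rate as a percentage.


Formula: Availability = (Planned Time - Downtime) / Planned Time * 100
Uptime = 479 - 46 = 433 min
Availability = 433 / 479 * 100 = 90.4%

90.4%


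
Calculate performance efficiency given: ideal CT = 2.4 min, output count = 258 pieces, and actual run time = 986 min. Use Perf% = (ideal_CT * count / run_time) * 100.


Formula: Performance = (Ideal CT * Total Count) / Run Time * 100
Ideal output time = 2.4 * 258 = 619.2 min
Performance = 619.2 / 986 * 100 = 62.8%

62.8%


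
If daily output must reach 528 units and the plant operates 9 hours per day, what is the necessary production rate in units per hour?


Formula: Production Rate = Daily Demand / Available Hours
Rate = 528 units/day / 9 hours/day
Rate = 58.7 units/hour

58.7 units/hour


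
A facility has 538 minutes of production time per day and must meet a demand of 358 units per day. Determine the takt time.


Formula: Takt Time = Available Production Time / Customer Demand
Takt = 538 min/day / 358 units/day
Takt = 1.5 min/unit

1.5 min/unit


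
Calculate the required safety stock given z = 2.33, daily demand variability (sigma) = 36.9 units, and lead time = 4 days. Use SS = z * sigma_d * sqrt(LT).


Formula: SS = z * sigma_d * sqrt(LT)
sqrt(LT) = sqrt(4) = 2.0
SS = 2.33 * 36.9 * 2.0
SS = 172.0 units

172.0 units


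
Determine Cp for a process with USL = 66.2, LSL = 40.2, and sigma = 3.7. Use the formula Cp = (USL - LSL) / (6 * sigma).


Cp = (66.2 - 40.2) / (6 * 3.7)

1.17


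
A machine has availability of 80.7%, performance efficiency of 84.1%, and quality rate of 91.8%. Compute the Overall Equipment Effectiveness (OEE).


Formula: OEE = Availability * Performance * Quality / 10000
A * P = 80.7% * 84.1% / 100 = 67.87%
OEE = 67.87% * 91.8% / 100 = 62.3%

62.3%


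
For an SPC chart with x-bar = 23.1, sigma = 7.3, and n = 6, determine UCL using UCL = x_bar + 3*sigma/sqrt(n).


UCL = 23.1 + 3 * 7.3 / sqrt(6)

32.04


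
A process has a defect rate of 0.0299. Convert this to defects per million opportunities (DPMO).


DPMO = defect_rate * 1000000 = 0.0299 * 1000000

29900


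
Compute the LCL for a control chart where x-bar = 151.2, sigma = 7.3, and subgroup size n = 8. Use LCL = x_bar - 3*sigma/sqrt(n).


LCL = 151.2 - 3 * 7.3 / sqrt(8)

143.46


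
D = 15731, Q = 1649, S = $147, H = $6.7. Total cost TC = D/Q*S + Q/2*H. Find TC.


TC = 15731/1649 * 147 + 1649/2 * 6.7

$6926.49


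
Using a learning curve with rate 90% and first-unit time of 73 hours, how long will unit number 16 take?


Formula: T_n = T_1 * (learning_rate)^(log2(n)) where learning_rate = rate/100
Doublings = log2(16) = 4
T_n = 73 * 0.9^4
T_n = 73 * 0.6561 = 47.9 hours

47.9 hours


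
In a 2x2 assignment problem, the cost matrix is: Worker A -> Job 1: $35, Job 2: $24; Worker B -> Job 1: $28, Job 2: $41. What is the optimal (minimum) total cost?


Option 1: A->1 + B->2 = $35 + $41 = $76
Option 2: A->2 + B->1 = $24 + $28 = $52
Min cost = min($76, $52) = $52

$52


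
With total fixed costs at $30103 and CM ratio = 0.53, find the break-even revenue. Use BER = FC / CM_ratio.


Formula: BER = Fixed Costs / Contribution Margin Ratio
BER = $30103 / 0.53
BER = $56798.11 (to the nearest cent)

$56798.11


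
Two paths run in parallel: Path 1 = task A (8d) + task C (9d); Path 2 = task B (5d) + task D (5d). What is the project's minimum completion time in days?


Path 1 = 8 + 9 = 17 days
Path 2 = 5 + 5 = 10 days
Duration = max(17, 10) = 17 days

17 days


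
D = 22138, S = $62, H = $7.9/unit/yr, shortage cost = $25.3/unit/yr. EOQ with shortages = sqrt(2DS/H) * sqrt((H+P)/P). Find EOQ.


Formula: EOQ* = sqrt(2DS/H) * sqrt((H+P)/P)
Base EOQ = sqrt(2*22138*62/7.9) = 589.48 units
Correction = sqrt((7.9+25.3)/25.3) = 1.14554
EOQ* = 589.48 * 1.14554 = 675.3 units

675.3 units


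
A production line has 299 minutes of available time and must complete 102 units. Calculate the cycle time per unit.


Formula: CT = Available Time / Number of Units
CT = 299 min / 102 units
CT = 2.93 min/unit

2.93 min/unit


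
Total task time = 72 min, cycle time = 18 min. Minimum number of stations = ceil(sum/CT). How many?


Formula: N_min = ceil(Sum of Task Times / Cycle Time)
N_min = ceil(72 min / 18 min) = ceil(4.0)
N_min = 4 stations

4


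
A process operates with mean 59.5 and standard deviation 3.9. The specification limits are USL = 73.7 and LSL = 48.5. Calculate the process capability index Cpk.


Cpu = (73.7 - 59.5) / (3 * 3.9) = 1.21
Cpl = (59.5 - 48.5) / (3 * 3.9) = 0.94
Cpk = min(1.21, 0.94) = 0.94

0.94


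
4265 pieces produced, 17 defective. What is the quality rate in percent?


Formula: Quality Rate = Good Pieces / Total Pieces * 100
Good pieces = 4265 - 17 = 4248
QR = 4248 / 4265 * 100 = 99.6%

99.6%


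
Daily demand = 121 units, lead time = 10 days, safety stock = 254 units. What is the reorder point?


Formula: ROP = (Daily Demand * Lead Time) + Safety Stock
Demand during lead time = 121 * 10 = 1210 units
ROP = 1210 + 254 = 1464 units

1464 units


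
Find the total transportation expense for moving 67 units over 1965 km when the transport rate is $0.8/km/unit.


TC = dist * cost * units = 1965 * 0.8 * 67 = $105324.00

$105324.00


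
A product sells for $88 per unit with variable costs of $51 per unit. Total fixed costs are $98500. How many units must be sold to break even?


Formula: BEQ = Fixed Costs / (Price - Variable Cost)
Contribution margin = $88 - $51 = $37/unit
BEQ = ceil($98500 / $37/unit) = ceil(2662.16) = 2663 units

2663 units


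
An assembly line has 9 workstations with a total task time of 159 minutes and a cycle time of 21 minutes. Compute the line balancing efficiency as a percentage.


Formula: Efficiency = Sum of Task Times / (N_stations * CT) * 100
Total station capacity = 9 stations * 21 min = 189 min
Efficiency = 159 / 189 * 100 = 84.1%

84.1%


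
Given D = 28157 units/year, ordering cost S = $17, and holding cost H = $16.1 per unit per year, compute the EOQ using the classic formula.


Formula: EOQ = sqrt(2 * D * S / H)
Numerator: 2 * 28157 * 17 = 957338
2DS/H = 957338 / 16.1 = 59462.0
EOQ = sqrt(59462.0) = 243.8 units

243.8 units


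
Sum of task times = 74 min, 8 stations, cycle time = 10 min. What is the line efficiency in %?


Formula: Efficiency = Sum of Task Times / (N_stations * CT) * 100
Total station capacity = 8 stations * 10 min = 80 min
Efficiency = 74 / 80 * 100 = 92.5%

92.5%


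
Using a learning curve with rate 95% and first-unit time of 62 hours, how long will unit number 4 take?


Formula: T_n = T_1 * (learning_rate)^(log2(n)) where learning_rate = rate/100
Doublings = log2(4) = 2
T_n = 62 * 0.95^2
T_n = 62 * 0.9025 = 56.0 hours

56.0 hours


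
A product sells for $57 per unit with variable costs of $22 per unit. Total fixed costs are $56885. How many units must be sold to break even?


Formula: BEQ = Fixed Costs / (Price - Variable Cost)
Contribution margin = $57 - $22 = $35/unit
BEQ = ceil($56885 / $35/unit) = ceil(1625.29) = 1626 units

1626 units


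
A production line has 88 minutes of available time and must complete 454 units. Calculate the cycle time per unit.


Formula: CT = Available Time / Number of Units
CT = 88 min / 454 units
CT = 0.19 min/unit

0.19 min/unit


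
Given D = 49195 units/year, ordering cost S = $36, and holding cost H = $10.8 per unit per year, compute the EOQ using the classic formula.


Formula: EOQ = sqrt(2 * D * S / H)
Numerator: 2 * 49195 * 36 = 3542040
2DS/H = 3542040 / 10.8 = 327966.7
EOQ = sqrt(327966.7) = 572.7 units

572.7 units


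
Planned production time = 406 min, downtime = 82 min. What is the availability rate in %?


Formula: Availability = (Planned Time - Downtime) / Planned Time * 100
Uptime = 406 - 82 = 324 min
Availability = 324 / 406 * 100 = 79.8%

79.8%


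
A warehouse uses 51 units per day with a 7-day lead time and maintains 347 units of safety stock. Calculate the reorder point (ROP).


Formula: ROP = (Daily Demand * Lead Time) + Safety Stock
Demand during lead time = 51 * 7 = 357 units
ROP = 357 + 347 = 704 units

704 units


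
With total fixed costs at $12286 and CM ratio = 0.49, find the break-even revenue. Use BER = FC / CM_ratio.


Formula: BER = Fixed Costs / Contribution Margin Ratio
BER = $12286 / 0.49
BER = $25073.47 (to the nearest cent)

$25073.47


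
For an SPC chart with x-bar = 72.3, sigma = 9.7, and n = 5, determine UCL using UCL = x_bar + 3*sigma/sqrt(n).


UCL = 72.3 + 3 * 9.7 / sqrt(5)

85.31


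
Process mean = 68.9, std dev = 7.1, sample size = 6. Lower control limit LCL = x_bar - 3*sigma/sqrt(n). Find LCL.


LCL = 68.9 - 3 * 7.1 / sqrt(6)

60.2


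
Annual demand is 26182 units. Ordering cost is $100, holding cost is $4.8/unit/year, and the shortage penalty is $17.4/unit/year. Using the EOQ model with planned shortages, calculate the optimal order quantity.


Formula: EOQ* = sqrt(2DS/H) * sqrt((H+P)/P)
Base EOQ = sqrt(2*26182*100/4.8) = 1044.47 units
Correction = sqrt((4.8+17.4)/17.4) = 1.12954
EOQ* = 1044.47 * 1.12954 = 1179.8 units

1179.8 units


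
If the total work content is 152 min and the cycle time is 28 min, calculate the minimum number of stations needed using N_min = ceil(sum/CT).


Formula: N_min = ceil(Sum of Task Times / Cycle Time)
N_min = ceil(152 min / 28 min) = ceil(5.4286)
N_min = 6 stations

6


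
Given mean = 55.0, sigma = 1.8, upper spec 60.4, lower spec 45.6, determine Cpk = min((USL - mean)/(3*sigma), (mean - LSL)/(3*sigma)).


Cpu = (60.4 - 55.0) / (3 * 1.8) = 1.0
Cpl = (55.0 - 45.6) / (3 * 1.8) = 1.74
Cpk = min(1.0, 1.74) = 1.0

1.0


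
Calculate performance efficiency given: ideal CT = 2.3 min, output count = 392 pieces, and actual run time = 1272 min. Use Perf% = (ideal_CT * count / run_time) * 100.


Formula: Performance = (Ideal CT * Total Count) / Run Time * 100
Ideal output time = 2.3 * 392 = 901.6 min
Performance = 901.6 / 1272 * 100 = 70.9%

70.9%


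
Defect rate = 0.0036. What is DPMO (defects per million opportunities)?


DPMO = defect_rate * 1000000 = 0.0036 * 1000000

3600


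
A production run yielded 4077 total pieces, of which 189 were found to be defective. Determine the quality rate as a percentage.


Formula: Quality Rate = Good Pieces / Total Pieces * 100
Good pieces = 4077 - 189 = 3888
QR = 3888 / 4077 * 100 = 95.4%

95.4%


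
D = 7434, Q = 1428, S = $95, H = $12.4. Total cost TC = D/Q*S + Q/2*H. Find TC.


TC = 7434/1428 * 95 + 1428/2 * 12.4

$9348.16


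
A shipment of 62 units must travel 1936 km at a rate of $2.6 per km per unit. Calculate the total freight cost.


TC = dist * cost * units = 1936 * 2.6 * 62 = $312083.20

$312083.20


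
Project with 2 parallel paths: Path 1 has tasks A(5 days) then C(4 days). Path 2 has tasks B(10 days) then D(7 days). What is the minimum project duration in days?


Path 1 = 5 + 4 = 9 days
Path 2 = 10 + 7 = 17 days
Duration = max(9, 17) = 17 days

17 days


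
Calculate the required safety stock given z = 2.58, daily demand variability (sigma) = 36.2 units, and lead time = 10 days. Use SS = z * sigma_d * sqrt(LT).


Formula: SS = z * sigma_d * sqrt(LT)
sqrt(LT) = sqrt(10) = 3.1623
SS = 2.58 * 36.2 * 3.1623
SS = 295.3 units

295.3 units


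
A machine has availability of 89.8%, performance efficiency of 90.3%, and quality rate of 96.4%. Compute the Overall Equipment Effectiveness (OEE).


Formula: OEE = Availability * Performance * Quality / 10000
A * P = 89.8% * 90.3% / 100 = 81.09%
OEE = 81.09% * 96.4% / 100 = 78.2%

78.2%


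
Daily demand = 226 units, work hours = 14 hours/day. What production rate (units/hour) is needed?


Formula: Production Rate = Daily Demand / Available Hours
Rate = 226 units/day / 14 hours/day
Rate = 16.1 units/hour

16.1 units/hour


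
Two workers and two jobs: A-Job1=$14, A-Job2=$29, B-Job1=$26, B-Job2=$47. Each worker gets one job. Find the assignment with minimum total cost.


Option 1: A->1 + B->2 = $14 + $47 = $61
Option 2: A->2 + B->1 = $29 + $26 = $55
Min cost = min($61, $55) = $55

$55


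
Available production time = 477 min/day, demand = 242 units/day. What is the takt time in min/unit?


Formula: Takt Time = Available Production Time / Customer Demand
Takt = 477 min/day / 242 units/day
Takt = 1.97 min/unit

1.97 min/unit


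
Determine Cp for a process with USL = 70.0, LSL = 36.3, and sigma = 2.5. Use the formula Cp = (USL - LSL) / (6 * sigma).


Cp = (70.0 - 36.3) / (6 * 2.5)

2.25


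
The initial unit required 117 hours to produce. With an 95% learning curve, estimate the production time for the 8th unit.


Formula: T_n = T_1 * (learning_rate)^(log2(n)) where learning_rate = rate/100
Doublings = log2(8) = 3
T_n = 117 * 0.95^3
T_n = 117 * 0.8574 = 100.3 hours

100.3 hours


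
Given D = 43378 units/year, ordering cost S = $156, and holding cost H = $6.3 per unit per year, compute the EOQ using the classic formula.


Formula: EOQ = sqrt(2 * D * S / H)
Numerator: 2 * 43378 * 156 = 13533936
2DS/H = 13533936 / 6.3 = 2148243.8
EOQ = sqrt(2148243.8) = 1465.7 units

1465.7 units


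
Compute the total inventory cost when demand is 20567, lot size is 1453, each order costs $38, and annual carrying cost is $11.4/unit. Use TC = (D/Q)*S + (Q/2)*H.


TC = 20567/1453 * 38 + 1453/2 * 11.4

$8819.98


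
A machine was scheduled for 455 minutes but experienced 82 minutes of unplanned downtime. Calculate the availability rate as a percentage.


Formula: Availability = (Planned Time - Downtime) / Planned Time * 100
Uptime = 455 - 82 = 373 min
Availability = 373 / 455 * 100 = 82.0%

82.0%


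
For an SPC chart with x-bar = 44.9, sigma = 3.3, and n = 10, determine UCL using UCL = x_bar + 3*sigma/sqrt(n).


UCL = 44.9 + 3 * 3.3 / sqrt(10)

48.03


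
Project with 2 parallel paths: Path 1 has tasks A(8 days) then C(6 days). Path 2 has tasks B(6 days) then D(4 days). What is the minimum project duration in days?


Path 1 = 8 + 6 = 14 days
Path 2 = 6 + 4 = 10 days
Duration = max(14, 10) = 14 days

14 days


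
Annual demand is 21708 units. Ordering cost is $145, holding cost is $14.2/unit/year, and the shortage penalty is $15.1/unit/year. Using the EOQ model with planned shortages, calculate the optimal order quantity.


Formula: EOQ* = sqrt(2DS/H) * sqrt((H+P)/P)
Base EOQ = sqrt(2*21708*145/14.2) = 665.83 units
Correction = sqrt((14.2+15.1)/15.1) = 1.39298
EOQ* = 665.83 * 1.39298 = 927.5 units

927.5 units


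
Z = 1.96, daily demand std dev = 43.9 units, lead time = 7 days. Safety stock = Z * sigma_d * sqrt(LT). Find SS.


Formula: SS = z * sigma_d * sqrt(LT)
sqrt(LT) = sqrt(7) = 2.6458
SS = 1.96 * 43.9 * 2.6458
SS = 227.7 units

227.7 units


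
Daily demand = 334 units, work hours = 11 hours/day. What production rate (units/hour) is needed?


Formula: Production Rate = Daily Demand / Available Hours
Rate = 334 units/day / 11 hours/day
Rate = 30.4 units/hour

30.4 units/hour


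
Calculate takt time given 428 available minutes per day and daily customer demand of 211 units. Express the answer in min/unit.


Formula: Takt Time = Available Production Time / Customer Demand
Takt = 428 min/day / 211 units/day
Takt = 2.03 min/unit

2.03 min/unit


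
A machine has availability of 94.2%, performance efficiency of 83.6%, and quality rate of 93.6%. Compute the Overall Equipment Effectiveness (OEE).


Formula: OEE = Availability * Performance * Quality / 10000
A * P = 94.2% * 83.6% / 100 = 78.75%
OEE = 78.75% * 93.6% / 100 = 73.7%

73.7%


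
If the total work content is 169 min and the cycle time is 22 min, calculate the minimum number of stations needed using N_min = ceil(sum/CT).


Formula: N_min = ceil(Sum of Task Times / Cycle Time)
N_min = ceil(169 min / 22 min) = ceil(7.6818)
N_min = 8 stations

8


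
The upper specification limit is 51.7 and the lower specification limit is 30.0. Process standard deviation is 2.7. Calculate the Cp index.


Cp = (51.7 - 30.0) / (6 * 2.7)

1.34


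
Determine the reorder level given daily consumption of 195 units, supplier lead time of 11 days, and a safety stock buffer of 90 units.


Formula: ROP = (Daily Demand * Lead Time) + Safety Stock
Demand during lead time = 195 * 11 = 2145 units
ROP = 2145 + 90 = 2235 units

2235 units


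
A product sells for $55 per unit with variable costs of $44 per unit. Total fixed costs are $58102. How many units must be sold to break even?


Formula: BEQ = Fixed Costs / (Price - Variable Cost)
Contribution margin = $55 - $44 = $11/unit
BEQ = ceil($58102 / $11/unit) = ceil(5282.0) = 5282 units

5282 units


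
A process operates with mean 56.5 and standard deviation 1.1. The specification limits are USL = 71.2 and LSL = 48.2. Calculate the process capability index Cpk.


Cpu = (71.2 - 56.5) / (3 * 1.1) = 4.45
Cpl = (56.5 - 48.2) / (3 * 1.1) = 2.52
Cpk = min(4.45, 2.52) = 2.52

2.52


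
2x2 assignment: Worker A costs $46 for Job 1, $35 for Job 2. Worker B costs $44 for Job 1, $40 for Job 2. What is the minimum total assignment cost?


Option 1: A->1 + B->2 = $46 + $40 = $86
Option 2: A->2 + B->1 = $35 + $44 = $79
Min cost = min($86, $79) = $79

$79


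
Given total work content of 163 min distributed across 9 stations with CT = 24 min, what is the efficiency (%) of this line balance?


Formula: Efficiency = Sum of Task Times / (N_stations * CT) * 100
Total station capacity = 9 stations * 24 min = 216 min
Efficiency = 163 / 216 * 100 = 75.5%

75.5%


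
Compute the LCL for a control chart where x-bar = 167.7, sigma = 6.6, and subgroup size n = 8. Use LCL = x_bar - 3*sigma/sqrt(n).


LCL = 167.7 - 3 * 6.6 / sqrt(8)

160.7


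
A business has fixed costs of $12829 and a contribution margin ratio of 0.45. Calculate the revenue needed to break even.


Formula: BER = Fixed Costs / Contribution Margin Ratio
BER = $12829 / 0.45
BER = $28508.89 (to the nearest cent)

$28508.89


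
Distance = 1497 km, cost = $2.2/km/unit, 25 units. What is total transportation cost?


TC = dist * cost * units = 1497 * 2.2 * 25 = $82335.00

$82335.00


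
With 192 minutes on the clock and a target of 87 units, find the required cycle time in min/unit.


Formula: CT = Available Time / Number of Units
CT = 192 min / 87 units
CT = 2.21 min/unit

2.21 min/unit


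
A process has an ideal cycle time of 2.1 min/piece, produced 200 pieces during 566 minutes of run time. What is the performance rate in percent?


Formula: Performance = (Ideal CT * Total Count) / Run Time * 100
Ideal output time = 2.1 * 200 = 420.0 min
Performance = 420.0 / 566 * 100 = 74.2%

74.2%


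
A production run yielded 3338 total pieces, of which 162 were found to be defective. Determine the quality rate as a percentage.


Formula: Quality Rate = Good Pieces / Total Pieces * 100
Good pieces = 3338 - 162 = 3176
QR = 3176 / 3338 * 100 = 95.1%

95.1%


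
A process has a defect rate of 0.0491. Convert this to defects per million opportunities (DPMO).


DPMO = defect_rate * 1000000 = 0.0491 * 1000000

49100


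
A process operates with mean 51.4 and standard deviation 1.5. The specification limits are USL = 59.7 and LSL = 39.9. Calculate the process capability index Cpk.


Cpu = (59.7 - 51.4) / (3 * 1.5) = 1.84
Cpl = (51.4 - 39.9) / (3 * 1.5) = 2.56
Cpk = min(1.84, 2.56) = 1.84

1.84


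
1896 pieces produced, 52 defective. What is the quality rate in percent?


Formula: Quality Rate = Good Pieces / Total Pieces * 100
Good pieces = 1896 - 52 = 1844
QR = 1844 / 1896 * 100 = 97.3%

97.3%


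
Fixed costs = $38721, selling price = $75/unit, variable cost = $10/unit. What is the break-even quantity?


Formula: BEQ = Fixed Costs / (Price - Variable Cost)
Contribution margin = $75 - $10 = $65/unit
BEQ = ceil($38721 / $65/unit) = ceil(595.71) = 596 units

596 units


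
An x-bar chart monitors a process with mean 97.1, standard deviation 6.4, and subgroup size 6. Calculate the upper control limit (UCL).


UCL = 97.1 + 3 * 6.4 / sqrt(6)

104.94


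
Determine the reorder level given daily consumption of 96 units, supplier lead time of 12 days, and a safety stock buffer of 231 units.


Formula: ROP = (Daily Demand * Lead Time) + Safety Stock
Demand during lead time = 96 * 12 = 1152 units
ROP = 1152 + 231 = 1383 units

1383 units


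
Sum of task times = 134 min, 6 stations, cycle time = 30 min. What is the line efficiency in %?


Formula: Efficiency = Sum of Task Times / (N_stations * CT) * 100
Total station capacity = 6 stations * 30 min = 180 min
Efficiency = 134 / 180 * 100 = 74.4%

74.4%


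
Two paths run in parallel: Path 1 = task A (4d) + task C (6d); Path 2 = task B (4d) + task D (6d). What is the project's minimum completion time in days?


Path 1 = 4 + 6 = 10 days
Path 2 = 4 + 6 = 10 days
Duration = max(10, 10) = 10 days

10 days


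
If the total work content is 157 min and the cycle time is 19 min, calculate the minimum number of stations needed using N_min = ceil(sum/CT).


Formula: N_min = ceil(Sum of Task Times / Cycle Time)
N_min = ceil(157 min / 19 min) = ceil(8.2632)
N_min = 9 stations

9


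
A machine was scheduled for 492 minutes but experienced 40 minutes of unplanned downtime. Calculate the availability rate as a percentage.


Formula: Availability = (Planned Time - Downtime) / Planned Time * 100
Uptime = 492 - 40 = 452 min
Availability = 452 / 492 * 100 = 91.9%

91.9%


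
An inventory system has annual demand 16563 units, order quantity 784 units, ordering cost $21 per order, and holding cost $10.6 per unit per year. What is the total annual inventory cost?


TC = 16563/784 * 21 + 784/2 * 10.6

$4598.85


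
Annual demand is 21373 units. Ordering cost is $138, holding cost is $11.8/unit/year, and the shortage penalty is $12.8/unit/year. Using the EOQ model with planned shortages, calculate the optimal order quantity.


Formula: EOQ* = sqrt(2DS/H) * sqrt((H+P)/P)
Base EOQ = sqrt(2*21373*138/11.8) = 707.04 units
Correction = sqrt((11.8+12.8)/12.8) = 1.38632
EOQ* = 707.04 * 1.38632 = 980.2 units

980.2 units


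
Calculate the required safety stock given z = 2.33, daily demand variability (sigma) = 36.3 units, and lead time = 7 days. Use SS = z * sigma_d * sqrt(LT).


Formula: SS = z * sigma_d * sqrt(LT)
sqrt(LT) = sqrt(7) = 2.6458
SS = 2.33 * 36.3 * 2.6458
SS = 223.8 units

223.8 units


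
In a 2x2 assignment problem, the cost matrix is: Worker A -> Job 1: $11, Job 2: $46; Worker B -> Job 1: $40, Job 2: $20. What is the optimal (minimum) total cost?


Option 1: A->1 + B->2 = $11 + $20 = $31
Option 2: A->2 + B->1 = $46 + $40 = $86
Min cost = min($31, $86) = $31

$31


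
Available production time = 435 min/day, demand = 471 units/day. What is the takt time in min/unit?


Formula: Takt Time = Available Production Time / Customer Demand
Takt = 435 min/day / 471 units/day
Takt = 0.92 min/unit

0.92 min/unit


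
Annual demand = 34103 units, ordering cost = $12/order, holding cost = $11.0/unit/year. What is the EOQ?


Formula: EOQ = sqrt(2 * D * S / H)
Numerator: 2 * 34103 * 12 = 818472
2DS/H = 818472 / 11.0 = 74406.5
EOQ = sqrt(74406.5) = 272.8 units

272.8 units


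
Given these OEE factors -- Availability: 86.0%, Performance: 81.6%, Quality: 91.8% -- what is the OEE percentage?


Formula: OEE = Availability * Performance * Quality / 10000
A * P = 86.0% * 81.6% / 100 = 70.18%
OEE = 70.18% * 91.8% / 100 = 64.4%

64.4%


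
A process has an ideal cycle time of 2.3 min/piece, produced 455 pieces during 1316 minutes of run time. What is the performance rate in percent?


Formula: Performance = (Ideal CT * Total Count) / Run Time * 100
Ideal output time = 2.3 * 455 = 1046.5 min
Performance = 1046.5 / 1316 * 100 = 79.5%

79.5%


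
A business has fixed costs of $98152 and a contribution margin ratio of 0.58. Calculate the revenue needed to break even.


Formula: BER = Fixed Costs / Contribution Margin Ratio
BER = $98152 / 0.58
BER = $169227.59 (to the nearest cent)

$169227.59


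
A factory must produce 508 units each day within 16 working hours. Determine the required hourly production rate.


Formula: Production Rate = Daily Demand / Available Hours
Rate = 508 units/day / 16 hours/day
Rate = 31.8 units/hour

31.8 units/hour


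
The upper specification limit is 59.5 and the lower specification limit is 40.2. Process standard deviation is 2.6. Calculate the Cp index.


Cp = (59.5 - 40.2) / (6 * 2.6)

1.24


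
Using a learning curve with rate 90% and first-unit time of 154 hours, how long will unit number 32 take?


Formula: T_n = T_1 * (learning_rate)^(log2(n)) where learning_rate = rate/100
Doublings = log2(32) = 5
T_n = 154 * 0.9^5
T_n = 154 * 0.5905 = 90.9 hours

90.9 hours
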